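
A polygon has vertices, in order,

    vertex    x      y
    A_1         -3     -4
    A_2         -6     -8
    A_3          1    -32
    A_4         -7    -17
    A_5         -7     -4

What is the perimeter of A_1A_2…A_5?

|A_1A_2| = √((-3)² + (-4)²) = √25 = 5
|A_2A_3| = √((7)² + (-24)²) = √625 = 25
|A_3A_4| = √((-8)² + (15)²) = √289 = 17
|A_4A_5| = √((0)² + (13)²) = √169 = 13
|A_5A_1| = √((4)² + (0)²) = √16 = 4
Perimeter = 5 + 25 + 17 + 13 + 4 = 64.

64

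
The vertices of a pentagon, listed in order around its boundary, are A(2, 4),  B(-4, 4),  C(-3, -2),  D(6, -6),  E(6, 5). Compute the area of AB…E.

Σ = (24) + (20) + (30) + (66) + (14) = 154
Area = |Σ|/2 = 77.

77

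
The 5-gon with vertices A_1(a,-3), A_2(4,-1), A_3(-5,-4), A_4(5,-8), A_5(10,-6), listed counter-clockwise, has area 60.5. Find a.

The doubled signed area Σ (x_i y_{i+1} − x_{i+1} y_i) is linear in a.
With a=0 it equals 71; the coefficient of a is 5 (from the two edges through A_1).
So 5·a + 71 = 2·60.5 = 121 ⇒ a = 10.

10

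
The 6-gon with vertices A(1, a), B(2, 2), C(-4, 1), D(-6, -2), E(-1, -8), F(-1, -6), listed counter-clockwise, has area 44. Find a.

Write out the shoelace sum; only the two edges meeting at A involve a:
2·Area = [((-1)·a − 1·(-6)) + (1·2 − 2·a)] + 68
       = -3·a + 76 = 88
⇒ a = -4.

-4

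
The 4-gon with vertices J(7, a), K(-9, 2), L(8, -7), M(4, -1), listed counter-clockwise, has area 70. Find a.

4

Write out the shoelace sum; only the two edges meeting at J involve a:
2·Area = [(4·a − 7·(-1)) + (7·2 − (-9)·a)] + 67
       = 13·a + 88 = 140
⇒ a = 4.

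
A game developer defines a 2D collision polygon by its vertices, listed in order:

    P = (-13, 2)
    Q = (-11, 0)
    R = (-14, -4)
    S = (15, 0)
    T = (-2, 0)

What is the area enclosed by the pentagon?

61

Cross-terms: 22, 44, 60, 0, -4  ⇒  Σ = 122
Area = |Σ|/2 = 61.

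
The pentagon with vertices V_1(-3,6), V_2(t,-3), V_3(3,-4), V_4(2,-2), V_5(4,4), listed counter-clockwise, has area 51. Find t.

Write out the shoelace sum; only the two edges meeting at V_2 involve t:
2·Area = [((-3)·(-3) − t·6) + (t·(-4) − 3·(-3))] + 54
       = -10·t + 72 = 102
⇒ t = -3.

-3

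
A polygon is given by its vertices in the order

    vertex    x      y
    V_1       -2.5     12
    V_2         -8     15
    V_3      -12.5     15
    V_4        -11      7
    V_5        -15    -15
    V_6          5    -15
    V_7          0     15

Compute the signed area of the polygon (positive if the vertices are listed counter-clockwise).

443

Σ = (58.5) + (67.5) + (77.5) + (270) + (300) + (75) + (37.5) = 886
Signed area = Σ/2 = 443 (positive ⇒ counter-clockwise traversal).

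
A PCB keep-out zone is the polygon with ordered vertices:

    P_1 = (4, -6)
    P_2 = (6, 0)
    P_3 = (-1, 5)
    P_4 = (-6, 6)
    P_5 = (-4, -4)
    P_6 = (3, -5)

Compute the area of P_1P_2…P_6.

86

Apply Gauss's area formula: 2A = Σ (x_i·y_{i+1} − x_{i+1}·y_i), indices taken mod 6.
P_1→P_2: (4)(0) − (6)(-6) = 36
P_2→P_3: (6)(5) − (-1)(0) = 30
P_3→P_4: (-1)(6) − (-6)(5) = 24
P_4→P_5: (-6)(-4) − (-4)(6) = 48
P_5→P_6: (-4)(-5) − (3)(-4) = 32
P_6→P_1: (3)(-6) − (4)(-5) = 2
Σ = 172
Area = |Σ|/2 = 86.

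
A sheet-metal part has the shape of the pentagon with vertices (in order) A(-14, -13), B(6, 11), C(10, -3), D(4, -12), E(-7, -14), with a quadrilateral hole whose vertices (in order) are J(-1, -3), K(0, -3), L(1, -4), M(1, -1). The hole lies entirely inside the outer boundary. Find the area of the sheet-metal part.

276

Outer boundary:
Σ = (-76) + (-128) + (-108) + (-140) + (-105) = -557
Area = |Σ|/2 = 278.5.
Hole:
Σ = (3) + (3) + (3) + (-4) = 5
Area = |Σ|/2 = 2.5.
Net area = 278.5 − 2.5 = 276.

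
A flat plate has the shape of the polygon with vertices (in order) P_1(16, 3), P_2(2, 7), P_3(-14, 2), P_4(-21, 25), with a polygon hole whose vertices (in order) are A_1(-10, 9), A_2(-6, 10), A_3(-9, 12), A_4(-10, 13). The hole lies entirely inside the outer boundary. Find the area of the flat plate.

Outer boundary:
Apply the surveyor's formula: 2A = Σ (x_i·y_{i+1} − x_{i+1}·y_i), indices taken mod 4.
Σ = (106) + (102) + (-308) + (-463) = -563
Area = |Σ|/2 = 281.5.
Hole:
A_1→A_2: (-10)(10) − (-6)(9) = -46
A_2→A_3: (-6)(12) − (-9)(10) = 18
A_3→A_4: (-9)(13) − (-10)(12) = 3
A_4→A_1: (-10)(9) − (-10)(13) = 40
Σ = 15
Area = |Σ|/2 = 7.5.
Net area = 281.5 − 7.5 = 274.

274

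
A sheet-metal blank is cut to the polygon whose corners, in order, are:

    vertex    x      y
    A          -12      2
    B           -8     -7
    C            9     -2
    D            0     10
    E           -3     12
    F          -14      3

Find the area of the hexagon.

Apply the shoelace (surveyor's) formula: 2A = Σ (x_i·y_{i+1} − x_{i+1}·y_i), indices taken mod 6.
A→B: (-12)(-7) − (-8)(2) = 100
B→C: (-8)(-2) − (9)(-7) = 79
C→D: (9)(10) − (0)(-2) = 90
D→E: (0)(12) − (-3)(10) = 30
E→F: (-3)(3) − (-14)(12) = 159
F→A: (-14)(2) − (-12)(3) = 8
Σ = 466
Area = |Σ|/2 = 233.

233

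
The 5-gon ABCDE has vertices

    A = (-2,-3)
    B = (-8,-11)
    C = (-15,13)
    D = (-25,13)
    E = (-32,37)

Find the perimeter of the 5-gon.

120

|AB| = √((-6)² + (-8)²) = √100 = 10
|BC| = √((-7)² + (24)²) = √625 = 25
|CD| = √((-10)² + (0)²) = √100 = 10
|DE| = √((-7)² + (24)²) = √625 = 25
|EA| = √((30)² + (-40)²) = √2500 = 50
Perimeter = 10 + 25 + 10 + 25 + 50 = 120.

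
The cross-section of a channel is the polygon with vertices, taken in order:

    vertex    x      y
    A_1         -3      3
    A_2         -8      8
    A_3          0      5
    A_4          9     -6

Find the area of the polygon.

38

Cross-terms: 0, -40, -45, 9  ⇒  Σ = -76
Area = |Σ|/2 = 38.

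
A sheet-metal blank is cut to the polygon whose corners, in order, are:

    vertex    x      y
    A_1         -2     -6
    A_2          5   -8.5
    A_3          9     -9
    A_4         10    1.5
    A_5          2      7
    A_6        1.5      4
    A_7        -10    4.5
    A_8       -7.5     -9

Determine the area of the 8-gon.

Apply the surveyor's formula: 2A = Σ (x_i·y_{i+1} − x_{i+1}·y_i), indices taken mod 8.
Σ = (47) + (31.5) + (103.5) + (67) + (-2.5) + (46.75) + (123.75) + (27) = 444
Area = |Σ|/2 = 222.

222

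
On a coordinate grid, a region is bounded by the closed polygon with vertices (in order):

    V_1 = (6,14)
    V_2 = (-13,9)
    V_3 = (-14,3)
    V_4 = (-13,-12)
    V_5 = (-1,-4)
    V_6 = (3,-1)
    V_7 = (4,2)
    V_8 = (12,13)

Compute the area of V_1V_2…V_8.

V_1→V_2: (6)(9) − (-13)(14) = 236
V_2→V_3: (-13)(3) − (-14)(9) = 87
V_3→V_4: (-14)(-12) − (-13)(3) = 207
V_4→V_5: (-13)(-4) − (-1)(-12) = 40
V_5→V_6: (-1)(-1) − (3)(-4) = 13
V_6→V_7: (3)(2) − (4)(-1) = 10
V_7→V_8: (4)(13) − (12)(2) = 28
V_8→V_1: (12)(14) − (6)(13) = 90
Σ = 711
Area = |Σ|/2 = 355.5.

355.5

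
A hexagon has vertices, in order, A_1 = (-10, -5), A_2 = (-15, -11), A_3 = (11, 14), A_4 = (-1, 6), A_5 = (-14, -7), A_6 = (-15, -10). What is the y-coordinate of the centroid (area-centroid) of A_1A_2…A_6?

154/127

Apply Gauss's area formula. First the cross-terms c_i = x_i·y_{i+1} − x_{i+1}·y_i:
  35, -89, 80, 91, 35, -25  ⇒  2A = 127, A = 63.5.
Then Σ (y_i + y_{i+1})·c_i = 462, so ȳ = 462 / (6·63.5) = 154/127.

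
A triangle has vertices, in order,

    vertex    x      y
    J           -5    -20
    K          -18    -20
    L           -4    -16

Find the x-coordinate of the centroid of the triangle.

-9

Apply the shoelace (surveyor's) formula. First the cross-terms c_i = x_i·y_{i+1} − x_{i+1}·y_i:
  -260, 208, 0  ⇒  2A = -52, A = -26.
Then Σ (x_i + x_{i+1})·c_i = 1404, so x̄ = 1404 / (6·(-26)) = -9.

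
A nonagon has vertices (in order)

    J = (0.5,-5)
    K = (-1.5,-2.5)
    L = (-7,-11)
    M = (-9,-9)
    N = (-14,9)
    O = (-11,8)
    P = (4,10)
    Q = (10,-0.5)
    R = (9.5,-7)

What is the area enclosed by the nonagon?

309.5

Σ = (-8.75) + (-1) + (-36) + (-207) + (-13) + (-142) + (-102) + (-65.25) + (-44) = -619
Area = |Σ|/2 = 309.5.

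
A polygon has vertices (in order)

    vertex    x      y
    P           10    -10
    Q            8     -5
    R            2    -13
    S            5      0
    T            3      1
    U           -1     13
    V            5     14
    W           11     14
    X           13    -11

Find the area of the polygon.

220

P→Q: (10)(-5) − (8)(-10) = 30
Q→R: (8)(-13) − (2)(-5) = -94
R→S: (2)(0) − (5)(-13) = 65
S→T: (5)(1) − (3)(0) = 5
T→U: (3)(13) − (-1)(1) = 40
U→V: (-1)(14) − (5)(13) = -79
V→W: (5)(14) − (11)(14) = -84
W→X: (11)(-11) − (13)(14) = -303
X→P: (13)(-10) − (10)(-11) = -20
Σ = -440
Area = |Σ|/2 = 220.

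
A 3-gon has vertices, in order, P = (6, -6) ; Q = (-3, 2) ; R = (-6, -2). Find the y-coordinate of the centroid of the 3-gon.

Apply the shoelace (surveyor's) formula. First the cross-terms c_i = x_i·y_{i+1} − x_{i+1}·y_i:
  -6, 18, 48  ⇒  2A = 60, A = 30.
Then Σ (y_i + y_{i+1})·c_i = -360, so ȳ = -360 / (6·30) = -2.

-2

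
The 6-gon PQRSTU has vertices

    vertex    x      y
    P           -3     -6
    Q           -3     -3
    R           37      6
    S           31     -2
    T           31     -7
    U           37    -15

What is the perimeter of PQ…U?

|PQ| = √((0)² + (3)²) = √9 = 3
|QR| = √((40)² + (9)²) = √1681 = 41
|RS| = √((-6)² + (-8)²) = √100 = 10
|ST| = √((0)² + (-5)²) = √25 = 5
|TU| = √((6)² + (-8)²) = √100 = 10
|UP| = √((-40)² + (9)²) = √1681 = 41
Perimeter = 3 + 41 + 10 + 5 + 10 + 41 = 110.

110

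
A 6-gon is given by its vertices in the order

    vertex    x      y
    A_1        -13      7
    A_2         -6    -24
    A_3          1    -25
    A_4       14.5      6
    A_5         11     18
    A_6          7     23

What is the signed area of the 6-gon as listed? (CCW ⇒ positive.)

783.25

Σ = (354) + (174) + (368.5) + (195) + (127) + (348) = 1566.5
Signed area = Σ/2 = 783.25 (positive ⇒ counter-clockwise traversal).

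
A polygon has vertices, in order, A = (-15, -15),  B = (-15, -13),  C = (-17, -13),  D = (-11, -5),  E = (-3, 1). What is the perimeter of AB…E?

|AB| = √((0)² + (2)²) = √4 = 2
|BC| = √((-2)² + (0)²) = √4 = 2
|CD| = √((6)² + (8)²) = √100 = 10
|DE| = √((8)² + (6)²) = √100 = 10
|EA| = √((-12)² + (-16)²) = √400 = 20
Perimeter = 2 + 2 + 10 + 10 + 20 = 44.

44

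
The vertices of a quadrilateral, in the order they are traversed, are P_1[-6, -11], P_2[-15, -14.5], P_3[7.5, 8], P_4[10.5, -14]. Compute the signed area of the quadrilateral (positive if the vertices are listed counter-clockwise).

P_1→P_2: (-6)(-14.5) − (-15)(-11) = -78
P_2→P_3: (-15)(8) − (7.5)(-14.5) = -11.25
P_3→P_4: (7.5)(-14) − (10.5)(8) = -189
P_4→P_1: (10.5)(-11) − (-6)(-14) = -199.5
Σ = -477.75
Signed area = Σ/2 = -238.875 (negative ⇒ clockwise traversal).

-238.875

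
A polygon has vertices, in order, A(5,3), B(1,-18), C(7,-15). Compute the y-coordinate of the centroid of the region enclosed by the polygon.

-10

Apply the shoelace (surveyor's) formula. First the cross-terms c_i = x_i·y_{i+1} − x_{i+1}·y_i:
  -93, 111, 96  ⇒  2A = 114, A = 57.
Then Σ (y_i + y_{i+1})·c_i = -3420, so ȳ = -3420 / (6·57) = -10.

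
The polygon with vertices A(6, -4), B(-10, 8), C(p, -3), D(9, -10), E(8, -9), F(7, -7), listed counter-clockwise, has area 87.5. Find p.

-5

The doubled signed area Σ (x_i y_{i+1} − x_{i+1} y_i) is linear in p.
With p=0 it equals 85; the coefficient of p is -18 (from the two edges through C).
So -18·p + 85 = 2·87.5 = 175 ⇒ p = -5.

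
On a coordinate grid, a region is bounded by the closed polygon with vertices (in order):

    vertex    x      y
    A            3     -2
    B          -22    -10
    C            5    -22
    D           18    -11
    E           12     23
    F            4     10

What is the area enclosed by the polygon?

668.5

Σ = (-74) + (534) + (341) + (546) + (28) + (-38) = 1337
Area = |Σ|/2 = 668.5.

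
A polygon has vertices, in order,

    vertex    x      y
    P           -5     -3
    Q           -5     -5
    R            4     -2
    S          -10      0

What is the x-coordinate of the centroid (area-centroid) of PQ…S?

Apply Gauss's area formula. First the cross-terms c_i = x_i·y_{i+1} − x_{i+1}·y_i:
  10, 30, -20, 30  ⇒  2A = 50, A = 25.
Then Σ (x_i + x_{i+1})·c_i = -460, so x̄ = -460 / (6·25) = -46/15.

-46/15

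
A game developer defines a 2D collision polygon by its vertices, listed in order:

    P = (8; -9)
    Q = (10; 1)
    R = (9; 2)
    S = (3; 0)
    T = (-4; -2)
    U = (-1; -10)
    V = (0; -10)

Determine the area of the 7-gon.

112.5

Σ = (98) + (11) + (-6) + (-6) + (38) + (10) + (80) = 225
Area = |Σ|/2 = 112.5.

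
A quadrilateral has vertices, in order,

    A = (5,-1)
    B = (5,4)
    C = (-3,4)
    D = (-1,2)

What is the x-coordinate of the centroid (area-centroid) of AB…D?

143/69

Apply the shoelace (surveyor's) formula. First the cross-terms c_i = x_i·y_{i+1} − x_{i+1}·y_i:
  25, 32, -2, -9  ⇒  2A = 46, A = 23.
Then Σ (x_i + x_{i+1})·c_i = 286, so x̄ = 286 / (6·23) = 143/69.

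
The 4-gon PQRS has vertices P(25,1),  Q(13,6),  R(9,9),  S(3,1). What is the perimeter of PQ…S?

|PQ| = √((-12)² + (5)²) = √169 = 13
|QR| = √((-4)² + (3)²) = √25 = 5
|RS| = √((-6)² + (-8)²) = √100 = 10
|SP| = √((22)² + (0)²) = √484 = 22
Perimeter = 13 + 5 + 10 + 22 = 50.

50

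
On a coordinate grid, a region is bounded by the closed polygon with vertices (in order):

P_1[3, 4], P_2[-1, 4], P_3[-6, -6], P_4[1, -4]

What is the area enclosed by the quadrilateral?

46

Apply Gauss's area formula: 2A = Σ (x_i·y_{i+1} − x_{i+1}·y_i), indices taken mod 4.
Σ = (16) + (30) + (30) + (16) = 92
Area = |Σ|/2 = 46.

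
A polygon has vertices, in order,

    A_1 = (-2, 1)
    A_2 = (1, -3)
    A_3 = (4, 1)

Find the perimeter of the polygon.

|A_1A_2| = √((3)² + (-4)²) = √25 = 5
|A_2A_3| = √((3)² + (4)²) = √25 = 5
|A_3A_1| = √((-6)² + (0)²) = √36 = 6
Perimeter = 5 + 5 + 6 = 16.

16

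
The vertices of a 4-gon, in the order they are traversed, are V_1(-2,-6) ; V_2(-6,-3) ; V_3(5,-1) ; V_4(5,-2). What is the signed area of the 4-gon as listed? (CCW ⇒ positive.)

Cross-terms: -30, 21, -5, -34  ⇒  Σ = -48
Signed area = Σ/2 = -24 (negative ⇒ clockwise traversal).

-24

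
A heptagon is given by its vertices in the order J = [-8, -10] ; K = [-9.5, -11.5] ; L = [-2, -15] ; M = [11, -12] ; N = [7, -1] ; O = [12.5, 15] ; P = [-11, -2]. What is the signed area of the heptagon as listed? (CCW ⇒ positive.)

365

Apply the shoelace (surveyor's) formula: 2A = Σ (x_i·y_{i+1} − x_{i+1}·y_i), indices taken mod 7.
Σ = (-3) + (119.5) + (189) + (73) + (117.5) + (140) + (94) = 730
Signed area = Σ/2 = 365 (positive ⇒ counter-clockwise traversal).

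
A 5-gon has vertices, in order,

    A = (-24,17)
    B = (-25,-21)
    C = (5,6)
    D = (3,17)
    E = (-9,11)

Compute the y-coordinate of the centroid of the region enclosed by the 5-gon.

71/39

Apply the shoelace formula. First the cross-terms c_i = x_i·y_{i+1} − x_{i+1}·y_i:
  929, -45, 67, 186, 111  ⇒  2A = 1248, A = 624.
Then Σ (y_i + y_{i+1})·c_i = 6816, so ȳ = 6816 / (6·624) = 71/39.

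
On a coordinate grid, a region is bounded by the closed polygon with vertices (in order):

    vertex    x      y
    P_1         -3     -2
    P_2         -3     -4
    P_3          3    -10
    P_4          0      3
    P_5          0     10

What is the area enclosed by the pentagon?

Apply the surveyor's formula: 2A = Σ (x_i·y_{i+1} − x_{i+1}·y_i), indices taken mod 5.
Σ = (6) + (42) + (9) + (0) + (30) = 87
Area = |Σ|/2 = 43.5.

43.5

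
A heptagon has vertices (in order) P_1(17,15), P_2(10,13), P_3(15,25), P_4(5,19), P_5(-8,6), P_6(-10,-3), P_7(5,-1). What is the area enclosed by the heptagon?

Apply the surveyor's formula: 2A = Σ (x_i·y_{i+1} − x_{i+1}·y_i), indices taken mod 7.
Σ = (71) + (55) + (160) + (182) + (84) + (25) + (92) = 669
Area = |Σ|/2 = 334.5.

334.5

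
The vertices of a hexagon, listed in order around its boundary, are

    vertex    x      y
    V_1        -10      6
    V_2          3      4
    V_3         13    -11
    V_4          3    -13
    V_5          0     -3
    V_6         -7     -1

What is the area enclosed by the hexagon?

180.5

V_1→V_2: (-10)(4) − (3)(6) = -58
V_2→V_3: (3)(-11) − (13)(4) = -85
V_3→V_4: (13)(-13) − (3)(-11) = -136
V_4→V_5: (3)(-3) − (0)(-13) = -9
V_5→V_6: (0)(-1) − (-7)(-3) = -21
V_6→V_1: (-7)(6) − (-10)(-1) = -52
Σ = -361
Area = |Σ|/2 = 180.5.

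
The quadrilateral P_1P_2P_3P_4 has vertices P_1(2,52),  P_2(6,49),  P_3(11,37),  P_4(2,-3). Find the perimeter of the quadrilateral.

114

|P_1P_2| = √((4)² + (-3)²) = √25 = 5
|P_2P_3| = √((5)² + (-12)²) = √169 = 13
|P_3P_4| = √((-9)² + (-40)²) = √1681 = 41
|P_4P_1| = √((0)² + (55)²) = √3025 = 55
Perimeter = 5 + 13 + 41 + 55 = 114.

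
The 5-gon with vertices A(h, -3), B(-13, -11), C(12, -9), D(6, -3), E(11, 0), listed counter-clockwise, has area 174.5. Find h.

-11

Write out the shoelace sum; only the two edges meeting at A involve h:
2·Area = [(11·(-3) − h·0) + (h·(-11) − (-13)·(-3))] + 300
       = -11·h + 228 = 349
⇒ h = -11.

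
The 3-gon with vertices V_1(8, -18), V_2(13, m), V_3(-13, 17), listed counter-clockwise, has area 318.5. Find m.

The doubled signed area Σ (x_i y_{i+1} − x_{i+1} y_i) is linear in m.
With m=0 it equals 553; the coefficient of m is 21 (from the two edges through V_2).
So 21·m + 553 = 2·318.5 = 637 ⇒ m = 4.

4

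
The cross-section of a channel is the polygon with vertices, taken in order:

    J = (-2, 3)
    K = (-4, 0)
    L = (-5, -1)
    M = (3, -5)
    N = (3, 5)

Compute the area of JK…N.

Cross-terms: 12, 4, 28, 30, 19  ⇒  Σ = 93
Area = |Σ|/2 = 46.5.

46.5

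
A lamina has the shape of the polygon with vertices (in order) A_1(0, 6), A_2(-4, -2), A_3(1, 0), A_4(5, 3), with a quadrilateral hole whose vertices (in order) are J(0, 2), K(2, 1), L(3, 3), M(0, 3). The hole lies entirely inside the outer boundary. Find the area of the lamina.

Outer boundary:
Apply the surveyor's formula: 2A = Σ (x_i·y_{i+1} − x_{i+1}·y_i), indices taken mod 4.
Σ = (24) + (2) + (3) + (30) = 59
Area = |Σ|/2 = 29.5.
Hole:
Σ = (-4) + (3) + (9) + (0) = 8
Area = |Σ|/2 = 4.
Net area = 29.5 − 4 = 25.5.

25.5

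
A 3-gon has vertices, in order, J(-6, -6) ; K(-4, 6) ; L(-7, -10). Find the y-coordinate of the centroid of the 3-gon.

-10/3

Apply the shoelace (surveyor's) formula. First the cross-terms c_i = x_i·y_{i+1} − x_{i+1}·y_i:
  -60, 82, -18  ⇒  2A = 4, A = 2.
Then Σ (y_i + y_{i+1})·c_i = -40, so ȳ = -40 / (6·2) = -10/3.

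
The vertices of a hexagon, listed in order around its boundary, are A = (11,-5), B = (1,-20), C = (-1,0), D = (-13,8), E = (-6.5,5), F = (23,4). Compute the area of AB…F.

Σ = (-215) + (-20) + (-8) + (-13) + (-141) + (-159) = -556
Area = |Σ|/2 = 278.

278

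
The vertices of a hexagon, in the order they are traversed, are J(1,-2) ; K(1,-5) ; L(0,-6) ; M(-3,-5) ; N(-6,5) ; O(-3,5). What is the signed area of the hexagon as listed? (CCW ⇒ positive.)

-43

Apply the shoelace formula: 2A = Σ (x_i·y_{i+1} − x_{i+1}·y_i), indices taken mod 6.
Σ = (-3) + (-6) + (-18) + (-45) + (-15) + (1) = -86
Signed area = Σ/2 = -43 (negative ⇒ clockwise traversal).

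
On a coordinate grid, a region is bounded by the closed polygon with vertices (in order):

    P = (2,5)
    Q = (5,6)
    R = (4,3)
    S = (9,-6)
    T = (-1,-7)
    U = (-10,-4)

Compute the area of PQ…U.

Apply the shoelace formula: 2A = Σ (x_i·y_{i+1} − x_{i+1}·y_i), indices taken mod 6.
Cross-terms: -13, -9, -51, -69, -66, -42  ⇒  Σ = -250
Area = |Σ|/2 = 125.

125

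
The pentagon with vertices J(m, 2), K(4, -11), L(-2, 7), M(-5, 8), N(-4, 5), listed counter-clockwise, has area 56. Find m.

-6

Write out the shoelace sum; only the two edges meeting at J involve m:
2·Area = [((-4)·2 − m·5) + (m·(-11) − 4·2)] + 32
       = -16·m + 16 = 112
⇒ m = -6.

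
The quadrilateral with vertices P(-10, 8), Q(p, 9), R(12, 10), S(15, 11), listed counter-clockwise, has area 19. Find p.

Write out the shoelace sum; only the two edges meeting at Q involve p:
2·Area = [((-10)·9 − p·8) + (p·10 − 12·9)] + 212
       = 2·p + 14 = 38
⇒ p = 12.

12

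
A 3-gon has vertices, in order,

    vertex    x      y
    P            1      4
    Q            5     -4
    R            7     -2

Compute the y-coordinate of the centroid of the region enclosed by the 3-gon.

Apply the surveyor's formula. First the cross-terms c_i = x_i·y_{i+1} − x_{i+1}·y_i:
  -24, 18, 30  ⇒  2A = 24, A = 12.
Then Σ (y_i + y_{i+1})·c_i = -48, so ȳ = -48 / (6·12) = -2/3.

-2/3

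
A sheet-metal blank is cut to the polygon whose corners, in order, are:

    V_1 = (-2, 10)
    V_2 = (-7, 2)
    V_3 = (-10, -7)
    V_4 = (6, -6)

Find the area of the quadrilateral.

142.5

Apply the shoelace (surveyor's) formula: 2A = Σ (x_i·y_{i+1} − x_{i+1}·y_i), indices taken mod 4.
Cross-terms: 66, 69, 102, 48  ⇒  Σ = 285
Area = |Σ|/2 = 142.5.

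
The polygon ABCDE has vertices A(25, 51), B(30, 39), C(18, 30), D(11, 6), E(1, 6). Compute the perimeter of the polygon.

114

|AB| = √((5)² + (-12)²) = √169 = 13
|BC| = √((-12)² + (-9)²) = √225 = 15
|CD| = √((-7)² + (-24)²) = √625 = 25
|DE| = √((-10)² + (0)²) = √100 = 10
|EA| = √((24)² + (45)²) = √2601 = 51
Perimeter = 13 + 15 + 25 + 10 + 51 = 114.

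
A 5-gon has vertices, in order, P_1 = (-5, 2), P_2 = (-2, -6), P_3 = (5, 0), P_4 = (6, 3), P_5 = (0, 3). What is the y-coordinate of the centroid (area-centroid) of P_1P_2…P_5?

Apply the shoelace (surveyor's) formula. First the cross-terms c_i = x_i·y_{i+1} − x_{i+1}·y_i:
  34, 30, 15, 18, 15  ⇒  2A = 112, A = 56.
Then Σ (y_i + y_{i+1})·c_i = -88, so ȳ = -88 / (6·56) = -11/42.

-11/42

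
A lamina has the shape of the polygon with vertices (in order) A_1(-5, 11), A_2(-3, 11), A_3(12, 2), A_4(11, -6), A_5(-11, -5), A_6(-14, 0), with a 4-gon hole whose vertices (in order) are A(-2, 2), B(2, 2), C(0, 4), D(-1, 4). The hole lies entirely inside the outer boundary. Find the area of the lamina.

294.5

Outer boundary:
Apply the shoelace (surveyor's) formula: 2A = Σ (x_i·y_{i+1} − x_{i+1}·y_i), indices taken mod 6.
Σ = (-22) + (-138) + (-94) + (-121) + (-70) + (-154) = -599
Area = |Σ|/2 = 299.5.
Hole:
Apply the shoelace formula: 2A = Σ (x_i·y_{i+1} − x_{i+1}·y_i), indices taken mod 4.
Σ = (-8) + (8) + (4) + (6) = 10
Area = |Σ|/2 = 5.
Net area = 299.5 − 5 = 294.5.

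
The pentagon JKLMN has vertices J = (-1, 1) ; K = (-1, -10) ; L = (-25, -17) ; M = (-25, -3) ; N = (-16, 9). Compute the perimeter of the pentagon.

|JK| = √((0)² + (-11)²) = √121 = 11
|KL| = √((-24)² + (-7)²) = √625 = 25
|LM| = √((0)² + (14)²) = √196 = 14
|MN| = √((9)² + (12)²) = √225 = 15
|NJ| = √((15)² + (-8)²) = √289 = 17
Perimeter = 11 + 25 + 14 + 15 + 17 = 82.

82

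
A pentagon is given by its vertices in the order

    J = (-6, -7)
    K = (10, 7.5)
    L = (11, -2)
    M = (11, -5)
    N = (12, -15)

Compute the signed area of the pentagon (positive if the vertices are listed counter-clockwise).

J→K: (-6)(7.5) − (10)(-7) = 25
K→L: (10)(-2) − (11)(7.5) = -102.5
L→M: (11)(-5) − (11)(-2) = -33
M→N: (11)(-15) − (12)(-5) = -105
N→J: (12)(-7) − (-6)(-15) = -174
Σ = -389.5
Signed area = Σ/2 = -194.75 (negative ⇒ clockwise traversal).

-194.75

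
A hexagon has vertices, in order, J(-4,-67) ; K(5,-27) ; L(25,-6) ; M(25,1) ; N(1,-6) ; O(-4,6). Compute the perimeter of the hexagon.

188

|JK| = √((9)² + (40)²) = √1681 = 41
|KL| = √((20)² + (21)²) = √841 = 29
|LM| = √((0)² + (7)²) = √49 = 7
|MN| = √((-24)² + (-7)²) = √625 = 25
|NO| = √((-5)² + (12)²) = √169 = 13
|OJ| = √((0)² + (-73)²) = √5329 = 73
Perimeter = 41 + 29 + 7 + 25 + 13 + 73 = 188.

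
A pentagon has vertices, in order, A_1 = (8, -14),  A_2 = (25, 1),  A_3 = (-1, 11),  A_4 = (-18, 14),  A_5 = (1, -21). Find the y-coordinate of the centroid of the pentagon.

Apply the shoelace formula. First the cross-terms c_i = x_i·y_{i+1} − x_{i+1}·y_i:
  358, 276, 184, 364, 154  ⇒  2A = 1336, A = 668.
Then Σ (y_i + y_{i+1})·c_i = -4680, so ȳ = -4680 / (6·668) = -195/167.

-195/167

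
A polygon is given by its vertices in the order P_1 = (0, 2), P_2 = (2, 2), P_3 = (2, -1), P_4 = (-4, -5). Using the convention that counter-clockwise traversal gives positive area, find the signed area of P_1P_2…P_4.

-16

P_1→P_2: (0)(2) − (2)(2) = -4
P_2→P_3: (2)(-1) − (2)(2) = -6
P_3→P_4: (2)(-5) − (-4)(-1) = -14
P_4→P_1: (-4)(2) − (0)(-5) = -8
Σ = -32
Signed area = Σ/2 = -16 (negative ⇒ clockwise traversal).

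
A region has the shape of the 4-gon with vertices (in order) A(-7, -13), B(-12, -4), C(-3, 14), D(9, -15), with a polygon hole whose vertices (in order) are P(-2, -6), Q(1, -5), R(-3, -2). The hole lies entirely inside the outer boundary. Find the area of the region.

Outer boundary:
Σ = (-128) + (-180) + (-81) + (-222) = -611
Area = |Σ|/2 = 305.5.
Hole:
Apply the shoelace formula: 2A = Σ (x_i·y_{i+1} − x_{i+1}·y_i), indices taken mod 3.
P→Q: (-2)(-5) − (1)(-6) = 16
Q→R: (1)(-2) − (-3)(-5) = -17
R→P: (-3)(-6) − (-2)(-2) = 14
Σ = 13
Area = |Σ|/2 = 6.5.
Net area = 305.5 − 6.5 = 299.

299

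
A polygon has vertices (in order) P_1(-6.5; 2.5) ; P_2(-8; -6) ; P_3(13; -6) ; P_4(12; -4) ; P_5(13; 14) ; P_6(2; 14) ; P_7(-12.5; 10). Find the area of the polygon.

403.875

Cross-terms: 59, 126, 20, 220, 154, 195, 33.75  ⇒  Σ = 807.75
Area = |Σ|/2 = 403.875.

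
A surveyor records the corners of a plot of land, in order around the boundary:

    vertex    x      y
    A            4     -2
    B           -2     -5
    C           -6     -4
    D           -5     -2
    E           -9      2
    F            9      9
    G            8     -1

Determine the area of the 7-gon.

Apply the shoelace (surveyor's) formula: 2A = Σ (x_i·y_{i+1} − x_{i+1}·y_i), indices taken mod 7.
Cross-terms: -24, -22, -8, -28, -99, -81, -12  ⇒  Σ = -274
Area = |Σ|/2 = 137.

137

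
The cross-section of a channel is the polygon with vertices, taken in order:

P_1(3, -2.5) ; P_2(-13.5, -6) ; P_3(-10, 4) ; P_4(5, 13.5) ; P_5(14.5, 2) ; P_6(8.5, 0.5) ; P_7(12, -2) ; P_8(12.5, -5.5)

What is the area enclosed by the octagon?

Apply the shoelace (surveyor's) formula: 2A = Σ (x_i·y_{i+1} − x_{i+1}·y_i), indices taken mod 8.
Cross-terms: -51.75, -114, -155, -185.75, -9.75, -23, -41, -14.75  ⇒  Σ = -595
Area = |Σ|/2 = 297.5.

297.5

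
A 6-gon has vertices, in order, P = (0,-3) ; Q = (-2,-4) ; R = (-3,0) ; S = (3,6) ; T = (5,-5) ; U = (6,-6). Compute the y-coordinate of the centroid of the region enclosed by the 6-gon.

-1/3

Apply the shoelace (surveyor's) formula. First the cross-terms c_i = x_i·y_{i+1} − x_{i+1}·y_i:
  -6, -12, -18, -45, 0, -18  ⇒  2A = -99, A = -49.5.
Then Σ (y_i + y_{i+1})·c_i = 99, so ȳ = 99 / (6·(-49.5)) = -1/3.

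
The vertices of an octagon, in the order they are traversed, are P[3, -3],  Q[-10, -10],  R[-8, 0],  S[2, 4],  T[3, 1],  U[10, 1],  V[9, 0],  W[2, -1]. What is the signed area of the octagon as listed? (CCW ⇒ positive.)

P→Q: (3)(-10) − (-10)(-3) = -60
Q→R: (-10)(0) − (-8)(-10) = -80
R→S: (-8)(4) − (2)(0) = -32
S→T: (2)(1) − (3)(4) = -10
T→U: (3)(1) − (10)(1) = -7
U→V: (10)(0) − (9)(1) = -9
V→W: (9)(-1) − (2)(0) = -9
W→P: (2)(-3) − (3)(-1) = -3
Σ = -210
Signed area = Σ/2 = -105 (negative ⇒ clockwise traversal).

-105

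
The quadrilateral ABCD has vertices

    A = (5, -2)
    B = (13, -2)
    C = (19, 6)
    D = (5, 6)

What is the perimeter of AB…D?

40

|AB| = √((8)² + (0)²) = √64 = 8
|BC| = √((6)² + (8)²) = √100 = 10
|CD| = √((-14)² + (0)²) = √196 = 14
|DA| = √((0)² + (-8)²) = √64 = 8
Perimeter = 8 + 10 + 14 + 8 = 40.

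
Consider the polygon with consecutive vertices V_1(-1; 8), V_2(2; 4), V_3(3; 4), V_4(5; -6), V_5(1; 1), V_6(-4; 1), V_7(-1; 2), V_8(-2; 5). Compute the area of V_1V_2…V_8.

Apply the shoelace (surveyor's) formula: 2A = Σ (x_i·y_{i+1} − x_{i+1}·y_i), indices taken mod 8.
Cross-terms: -20, -4, -38, 11, 5, -7, -1, -11  ⇒  Σ = -65
Area = |Σ|/2 = 32.5.

32.5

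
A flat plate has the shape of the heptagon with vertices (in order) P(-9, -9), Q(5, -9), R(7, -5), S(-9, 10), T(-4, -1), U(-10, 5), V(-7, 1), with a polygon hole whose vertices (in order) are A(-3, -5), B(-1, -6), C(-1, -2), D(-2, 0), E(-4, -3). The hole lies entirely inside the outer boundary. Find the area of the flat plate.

141.5

Outer boundary:
Apply the shoelace formula: 2A = Σ (x_i·y_{i+1} − x_{i+1}·y_i), indices taken mod 7.
P→Q: (-9)(-9) − (5)(-9) = 126
Q→R: (5)(-5) − (7)(-9) = 38
R→S: (7)(10) − (-9)(-5) = 25
S→T: (-9)(-1) − (-4)(10) = 49
T→U: (-4)(5) − (-10)(-1) = -30
U→V: (-10)(1) − (-7)(5) = 25
V→P: (-7)(-9) − (-9)(1) = 72
Σ = 305
Area = |Σ|/2 = 152.5.
Hole:
Apply the surveyor's formula: 2A = Σ (x_i·y_{i+1} − x_{i+1}·y_i), indices taken mod 5.
A→B: (-3)(-6) − (-1)(-5) = 13
B→C: (-1)(-2) − (-1)(-6) = -4
C→D: (-1)(0) − (-2)(-2) = -4
D→E: (-2)(-3) − (-4)(0) = 6
E→A: (-4)(-5) − (-3)(-3) = 11
Σ = 22
Area = |Σ|/2 = 11.
Net area = 152.5 − 11 = 141.5.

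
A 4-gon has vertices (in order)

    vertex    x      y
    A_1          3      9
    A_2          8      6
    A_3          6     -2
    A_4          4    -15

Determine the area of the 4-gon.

Apply the shoelace (surveyor's) formula: 2A = Σ (x_i·y_{i+1} − x_{i+1}·y_i), indices taken mod 4.
Cross-terms: -54, -52, -82, 81  ⇒  Σ = -107
Area = |Σ|/2 = 53.5.

53.5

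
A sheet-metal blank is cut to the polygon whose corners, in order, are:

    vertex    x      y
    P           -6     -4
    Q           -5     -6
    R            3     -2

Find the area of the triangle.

Apply the shoelace formula: 2A = Σ (x_i·y_{i+1} − x_{i+1}·y_i), indices taken mod 3.
Σ = (16) + (28) + (-24) = 20
Area = |Σ|/2 = 10.

10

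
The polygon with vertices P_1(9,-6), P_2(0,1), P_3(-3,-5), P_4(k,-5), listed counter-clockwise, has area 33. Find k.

The doubled signed area Σ (x_i y_{i+1} − x_{i+1} y_i) is linear in k.
With k=0 it equals 72; the coefficient of k is -1 (from the two edges through P_4).
So -1·k + 72 = 2·33 = 66 ⇒ k = 6.

6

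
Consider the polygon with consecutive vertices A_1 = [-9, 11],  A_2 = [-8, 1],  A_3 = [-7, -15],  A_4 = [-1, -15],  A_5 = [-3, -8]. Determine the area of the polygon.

Apply the shoelace (surveyor's) formula: 2A = Σ (x_i·y_{i+1} − x_{i+1}·y_i), indices taken mod 5.
Cross-terms: 79, 127, 90, -37, -105  ⇒  Σ = 154
Area = |Σ|/2 = 77.

77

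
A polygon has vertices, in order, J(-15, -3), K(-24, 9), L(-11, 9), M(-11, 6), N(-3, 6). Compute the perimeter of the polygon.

|JK| = √((-9)² + (12)²) = √225 = 15
|KL| = √((13)² + (0)²) = √169 = 13
|LM| = √((0)² + (-3)²) = √9 = 3
|MN| = √((8)² + (0)²) = √64 = 8
|NJ| = √((-12)² + (-9)²) = √225 = 15
Perimeter = 15 + 13 + 3 + 8 + 15 = 54.

54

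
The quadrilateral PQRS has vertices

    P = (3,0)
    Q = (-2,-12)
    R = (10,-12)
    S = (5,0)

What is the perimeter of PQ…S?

|PQ| = √((-5)² + (-12)²) = √169 = 13
|QR| = √((12)² + (0)²) = √144 = 12
|RS| = √((-5)² + (12)²) = √169 = 13
|SP| = √((-2)² + (0)²) = √4 = 2
Perimeter = 13 + 12 + 13 + 2 = 40.

40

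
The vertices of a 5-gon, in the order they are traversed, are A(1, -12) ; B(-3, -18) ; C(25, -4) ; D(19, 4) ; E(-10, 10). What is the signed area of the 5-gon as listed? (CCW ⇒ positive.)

462

Apply Gauss's area formula: 2A = Σ (x_i·y_{i+1} − x_{i+1}·y_i), indices taken mod 5.
Σ = (-54) + (462) + (176) + (230) + (110) = 924
Signed area = Σ/2 = 462 (positive ⇒ counter-clockwise traversal).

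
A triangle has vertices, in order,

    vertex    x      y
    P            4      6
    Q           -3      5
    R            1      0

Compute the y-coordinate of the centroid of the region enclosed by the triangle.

11/3

Apply the shoelace formula. First the cross-terms c_i = x_i·y_{i+1} − x_{i+1}·y_i:
  38, -5, 6  ⇒  2A = 39, A = 19.5.
Then Σ (y_i + y_{i+1})·c_i = 429, so ȳ = 429 / (6·19.5) = 11/3.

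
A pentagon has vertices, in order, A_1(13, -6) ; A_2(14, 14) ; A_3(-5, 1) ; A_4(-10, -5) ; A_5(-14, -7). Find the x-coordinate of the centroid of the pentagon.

517/120

Apply the shoelace (surveyor's) formula. First the cross-terms c_i = x_i·y_{i+1} − x_{i+1}·y_i:
  266, 84, 35, 0, 175  ⇒  2A = 560, A = 280.
Then Σ (x_i + x_{i+1})·c_i = 7238, so x̄ = 7238 / (6·280) = 517/120.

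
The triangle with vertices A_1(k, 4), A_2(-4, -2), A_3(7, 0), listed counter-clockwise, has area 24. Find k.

Write out the shoelace sum; only the two edges meeting at A_1 involve k:
2·Area = [(7·4 − k·0) + (k·(-2) − (-4)·4)] + 14
       = -2·k + 58 = 48
⇒ k = 5.

5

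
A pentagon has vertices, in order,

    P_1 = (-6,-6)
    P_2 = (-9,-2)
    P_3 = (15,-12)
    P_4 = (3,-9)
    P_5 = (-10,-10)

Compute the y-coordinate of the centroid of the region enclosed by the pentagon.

-307/41

Apply the shoelace (surveyor's) formula. First the cross-terms c_i = x_i·y_{i+1} − x_{i+1}·y_i:
  -42, 138, -99, -120, 0  ⇒  2A = -123, A = -61.5.
Then Σ (y_i + y_{i+1})·c_i = 2763, so ȳ = 2763 / (6·(-61.5)) = -307/41.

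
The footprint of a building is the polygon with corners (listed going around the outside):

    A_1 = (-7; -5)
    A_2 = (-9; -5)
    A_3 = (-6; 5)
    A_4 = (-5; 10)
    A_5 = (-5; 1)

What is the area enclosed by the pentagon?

Apply Gauss's area formula: 2A = Σ (x_i·y_{i+1} − x_{i+1}·y_i), indices taken mod 5.
Cross-terms: -10, -75, -35, 45, 32  ⇒  Σ = -43
Area = |Σ|/2 = 21.5.

21.5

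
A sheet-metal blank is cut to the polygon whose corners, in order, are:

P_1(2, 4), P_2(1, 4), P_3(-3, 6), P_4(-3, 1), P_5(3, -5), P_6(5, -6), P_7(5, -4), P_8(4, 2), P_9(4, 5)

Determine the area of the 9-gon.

55

Σ = (4) + (18) + (15) + (12) + (7) + (10) + (26) + (12) + (6) = 110
Area = |Σ|/2 = 55.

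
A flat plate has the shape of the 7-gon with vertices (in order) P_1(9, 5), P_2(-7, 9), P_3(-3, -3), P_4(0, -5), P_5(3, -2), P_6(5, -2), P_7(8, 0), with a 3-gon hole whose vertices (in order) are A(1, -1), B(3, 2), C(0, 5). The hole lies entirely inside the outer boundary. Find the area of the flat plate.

119.5

Outer boundary:
Σ = (116) + (48) + (15) + (15) + (4) + (16) + (40) = 254
Area = |Σ|/2 = 127.
Hole:
A→B: (1)(2) − (3)(-1) = 5
B→C: (3)(5) − (0)(2) = 15
C→A: (0)(-1) − (1)(5) = -5
Σ = 15
Area = |Σ|/2 = 7.5.
Net area = 127 − 7.5 = 119.5.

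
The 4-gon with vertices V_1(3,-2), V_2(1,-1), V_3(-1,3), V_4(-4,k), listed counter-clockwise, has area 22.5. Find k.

-6

Write out the shoelace sum; only the two edges meeting at V_4 involve k:
2·Area = [((-1)·k − (-4)·3) + ((-4)·(-2) − 3·k)] + 1
       = -4·k + 21 = 45
⇒ k = -6.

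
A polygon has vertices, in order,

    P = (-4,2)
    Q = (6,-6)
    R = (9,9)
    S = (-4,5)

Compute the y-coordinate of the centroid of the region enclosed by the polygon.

Apply Gauss's area formula. First the cross-terms c_i = x_i·y_{i+1} − x_{i+1}·y_i:
  12, 108, 81, 12  ⇒  2A = 213, A = 106.5.
Then Σ (y_i + y_{i+1})·c_i = 1494, so ȳ = 1494 / (6·106.5) = 166/71.

166/71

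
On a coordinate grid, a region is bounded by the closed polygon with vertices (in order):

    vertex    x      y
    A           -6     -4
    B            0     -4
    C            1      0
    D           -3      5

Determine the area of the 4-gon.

37.5

Apply the shoelace formula: 2A = Σ (x_i·y_{i+1} − x_{i+1}·y_i), indices taken mod 4.
Cross-terms: 24, 4, 5, 42  ⇒  Σ = 75
Area = |Σ|/2 = 37.5.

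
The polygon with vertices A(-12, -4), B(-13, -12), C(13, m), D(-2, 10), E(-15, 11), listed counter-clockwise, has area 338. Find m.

2

Write out the shoelace sum; only the two edges meeting at C involve m:
2·Area = [((-13)·m − 13·(-12)) + (13·10 − (-2)·m)] + 412
       = -11·m + 698 = 676
⇒ m = 2.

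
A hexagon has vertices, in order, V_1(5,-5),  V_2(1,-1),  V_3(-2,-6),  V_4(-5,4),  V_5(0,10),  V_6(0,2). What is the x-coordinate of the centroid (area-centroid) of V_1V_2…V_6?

Apply the surveyor's formula. First the cross-terms c_i = x_i·y_{i+1} − x_{i+1}·y_i:
  0, -8, -38, -50, 0, -10  ⇒  2A = -106, A = -53.
Then Σ (x_i + x_{i+1})·c_i = 474, so x̄ = 474 / (6·(-53)) = -79/53.

-79/53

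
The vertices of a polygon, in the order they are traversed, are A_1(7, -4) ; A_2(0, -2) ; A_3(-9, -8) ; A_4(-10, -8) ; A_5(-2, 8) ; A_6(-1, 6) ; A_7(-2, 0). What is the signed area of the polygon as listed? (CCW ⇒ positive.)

Apply the shoelace (surveyor's) formula: 2A = Σ (x_i·y_{i+1} − x_{i+1}·y_i), indices taken mod 7.
Cross-terms: -14, -18, -8, -96, -4, 12, 8  ⇒  Σ = -120
Signed area = Σ/2 = -60 (negative ⇒ clockwise traversal).

-60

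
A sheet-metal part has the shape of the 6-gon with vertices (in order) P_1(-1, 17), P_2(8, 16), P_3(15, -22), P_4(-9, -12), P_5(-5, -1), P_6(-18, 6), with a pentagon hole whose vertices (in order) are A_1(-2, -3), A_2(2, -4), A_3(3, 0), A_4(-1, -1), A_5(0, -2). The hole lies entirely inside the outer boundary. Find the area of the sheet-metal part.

Outer boundary:
Apply the shoelace formula: 2A = Σ (x_i·y_{i+1} − x_{i+1}·y_i), indices taken mod 6.
Σ = (-152) + (-416) + (-378) + (-51) + (-48) + (-300) = -1345
Area = |Σ|/2 = 672.5.
Hole:
Apply the surveyor's formula: 2A = Σ (x_i·y_{i+1} − x_{i+1}·y_i), indices taken mod 5.
Σ = (14) + (12) + (-3) + (2) + (-4) = 21
Area = |Σ|/2 = 10.5.
Net area = 672.5 − 10.5 = 662.

662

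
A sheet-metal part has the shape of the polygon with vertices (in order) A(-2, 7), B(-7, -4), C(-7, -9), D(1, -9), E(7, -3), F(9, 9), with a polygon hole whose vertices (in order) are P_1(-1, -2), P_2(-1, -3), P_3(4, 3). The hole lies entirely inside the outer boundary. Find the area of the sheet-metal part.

195

Outer boundary:
Apply the surveyor's formula: 2A = Σ (x_i·y_{i+1} − x_{i+1}·y_i), indices taken mod 6.
Cross-terms: 57, 35, 72, 60, 90, 81  ⇒  Σ = 395
Area = |Σ|/2 = 197.5.
Hole:
Apply Gauss's area formula: 2A = Σ (x_i·y_{i+1} − x_{i+1}·y_i), indices taken mod 3.
Σ = (1) + (9) + (-5) = 5
Area = |Σ|/2 = 2.5.
Net area = 197.5 − 2.5 = 195.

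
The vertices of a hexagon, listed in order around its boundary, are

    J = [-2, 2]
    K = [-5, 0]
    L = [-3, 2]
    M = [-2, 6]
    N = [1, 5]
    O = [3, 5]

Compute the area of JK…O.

J→K: (-2)(0) − (-5)(2) = 10
K→L: (-5)(2) − (-3)(0) = -10
L→M: (-3)(6) − (-2)(2) = -14
M→N: (-2)(5) − (1)(6) = -16
N→O: (1)(5) − (3)(5) = -10
O→J: (3)(2) − (-2)(5) = 16
Σ = -24
Area = |Σ|/2 = 12.

12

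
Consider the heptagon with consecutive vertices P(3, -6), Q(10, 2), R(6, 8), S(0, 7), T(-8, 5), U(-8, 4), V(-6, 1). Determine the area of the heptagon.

Cross-terms: 66, 68, 42, 56, 8, 16, 33  ⇒  Σ = 289
Area = |Σ|/2 = 144.5.

144.5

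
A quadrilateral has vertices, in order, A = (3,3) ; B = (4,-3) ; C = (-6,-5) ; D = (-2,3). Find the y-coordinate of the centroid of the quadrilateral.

-15/17

Apply Gauss's area formula. First the cross-terms c_i = x_i·y_{i+1} − x_{i+1}·y_i:
  -21, -38, -28, -15  ⇒  2A = -102, A = -51.
Then Σ (y_i + y_{i+1})·c_i = 270, so ȳ = 270 / (6·(-51)) = -15/17.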